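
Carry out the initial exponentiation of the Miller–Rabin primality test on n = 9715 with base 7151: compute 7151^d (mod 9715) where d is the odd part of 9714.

n − 1 = 9714 = 2^1 · 4857, so s = 1 and d = 4857.
Repeated squaring mod 9715: 7151^1 ≡ 7151, 7151^2 ≡ 6756, 7151^4 ≡ 2466, 7151^8 ≡ 9281, 7151^16 ≡ 3771, 7151^32 ≡ 7396, 7151^64 ≡ 5366, 7151^128 ≡ 8411, 7151^256 ≡ 291, 7151^512 ≡ 6961, 7151^1024 ≡ 6816, 7151^2048 ≡ 726, 7151^4096 ≡ 2466.
4857 = 4096 + 512 + 128 + 64 + 32 + 16 + 8 + 1, so 7151^4857 ≡ 2466·6961·8411·5366·7396·3771·9281·7151 ≡ 3091 (mod 9715).

3091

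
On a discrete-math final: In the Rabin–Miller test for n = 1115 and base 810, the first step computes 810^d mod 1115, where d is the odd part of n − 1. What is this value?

n − 1 = 1114 = 2^1 · 557, so s = 1 and d = 557.
Repeated squaring mod 1115: 810^1 ≡ 810, 810^2 ≡ 480, 810^4 ≡ 710, 810^8 ≡ 120, 810^16 ≡ 1020, 810^32 ≡ 105, 810^64 ≡ 990, 810^128 ≡ 15, 810^256 ≡ 225, 810^512 ≡ 450.
557 = 512 + 32 + 8 + 4 + 1, so 810^557 ≡ 450·105·120·710·810 ≡ 635 (mod 1115).

635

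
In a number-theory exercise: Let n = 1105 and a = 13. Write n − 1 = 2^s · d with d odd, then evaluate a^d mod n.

n − 1 = 1104 = 2^4 · 69, so s = 4 and d = 69.
13^69 mod 1105 = 13.

13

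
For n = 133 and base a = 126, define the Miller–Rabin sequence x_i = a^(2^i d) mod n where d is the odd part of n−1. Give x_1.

77

n − 1 = 132 = 2^2 · 33, so s = 2 and d = 33.
Repeated squaring mod 133: 126^1 ≡ 126, 126^2 ≡ 49, 126^4 ≡ 7, 126^8 ≡ 49, 126^16 ≡ 7, 126^32 ≡ 49.
33 = 32 + 1, so 126^33 ≡ 49·126 ≡ 56 (mod 133).
x_0 = 56.
x_1 = 56^2 mod 133 = 77.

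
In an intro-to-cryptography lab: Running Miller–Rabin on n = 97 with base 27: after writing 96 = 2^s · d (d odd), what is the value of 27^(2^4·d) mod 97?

n − 1 = 96 = 2^5 · 3, so s = 5 and d = 3.
x_0 = 27^3 mod 97 = 89.
x_1 = 89^2 mod 97 = 64.
x_2 = 64^2 mod 97 = 22.
x_3 = 22^2 mod 97 = 96.
x_4 = 96^2 mod 97 = 1.

1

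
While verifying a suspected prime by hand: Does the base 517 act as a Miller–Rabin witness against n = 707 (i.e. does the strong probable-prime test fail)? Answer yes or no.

yes

n − 1 = 706 = 2^1 · 353, so s = 1 and d = 353.
x_0 = 517^353 mod 707 = 90.
x_0 ∉ {1, 706} and s = 1, so 517 is a Miller–Rabin witness and 707 is composite.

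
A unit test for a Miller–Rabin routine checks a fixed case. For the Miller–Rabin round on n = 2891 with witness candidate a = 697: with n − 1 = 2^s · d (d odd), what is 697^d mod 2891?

n − 1 = 2890 = 2^1 · 1445, so s = 1 and d = 1445.
By repeated squaring, 697^1445 ≡ 1857 (mod 2891).

1857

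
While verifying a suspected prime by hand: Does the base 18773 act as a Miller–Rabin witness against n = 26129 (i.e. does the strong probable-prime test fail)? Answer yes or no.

n − 1 = 26128 = 2^4 · 1633, so s = 4 and d = 1633.
Repeated squaring mod 26129: 18773^1 ≡ 18773, 18773^2 ≡ 23706, 18773^4 ≡ 18033, 18773^8 ≡ 13684, 18773^16 ≡ 11442, 18773^32 ≡ 13074, 18773^64 ≡ 19687, 18773^128 ≡ 6512, 18773^256 ≡ 24906, 18773^512 ≡ 6376, 18773^1024 ≡ 22781.
1633 = 1024 + 512 + 64 + 32 + 1, so 18773^1633 ≡ 22781·6376·19687·13074·18773 ≡ 23363 (mod 26129).
x_0 = 18773^1633 mod 26129 = 23363.
x_0 is neither 1 nor 26128, so continue squaring.
x_1 = 23363^2 mod 26129 = 21088.
x_2 = 21088^2 mod 26129 = 14293.
x_3 = 14293^2 mod 26129 = 13327.
Reached i = s−1 = 3 without hitting −1: 18773 is a Miller–Rabin witness and 26129 is composite.

yes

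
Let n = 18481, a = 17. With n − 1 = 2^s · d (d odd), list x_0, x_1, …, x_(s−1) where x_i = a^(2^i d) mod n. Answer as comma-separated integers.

n − 1 = 18480 = 2^4 · 1155, so s = 4 and d = 1155.
x_0 = 17^1155 mod 18481 = 18480.
x_1 = 18480^2 mod 18481 = 1.
x_2 = 1^2 mod 18481 = 1.
x_3 = 1^2 mod 18481 = 1.

18480, 1, 1, 1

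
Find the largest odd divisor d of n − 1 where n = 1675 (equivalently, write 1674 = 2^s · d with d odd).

Halving: 1674 → 837; 837 is odd.
So 1674 = 2^1 · 837.

837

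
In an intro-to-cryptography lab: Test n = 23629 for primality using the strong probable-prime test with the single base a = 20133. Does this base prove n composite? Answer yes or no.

n − 1 = 23628 = 2^2 · 5907, so s = 2 and d = 5907.
x_0 = 20133^5907 mod 23629 = 23628.
x_0 = 23628 ≡ −1, so 20133 is not a witness.

no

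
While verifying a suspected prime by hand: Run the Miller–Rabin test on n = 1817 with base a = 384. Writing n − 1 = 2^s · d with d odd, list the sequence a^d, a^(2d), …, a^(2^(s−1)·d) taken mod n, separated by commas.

n − 1 = 1816 = 2^3 · 227, so s = 3 and d = 227.
x_0 = 384^227 mod 1817 = 1007.
x_1 = 1007^2 mod 1817 = 163.
x_2 = 163^2 mod 1817 = 1131.

1007, 163, 1131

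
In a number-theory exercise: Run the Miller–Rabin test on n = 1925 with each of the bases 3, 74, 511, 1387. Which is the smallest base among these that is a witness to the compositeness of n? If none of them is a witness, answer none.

3

n − 1 = 1924 = 2^2 · 481, so s = 2 and d = 481.
Base 3: x_0 = 3^481 mod 1925 = 3. x_0 is neither 1 nor 1924, so continue squaring. x_1 = 3^2 mod 1925 = 9. Reached i = s−1 = 1 without hitting −1: 3 is a Miller–Rabin witness and 1925 is composite.
Base 74: x_0 = 74^481 mod 1925 = 74. x_0 is neither 1 nor 1924, so continue squaring. x_1 = 74^2 mod 1925 = 1626. Reached i = s−1 = 1 without hitting −1: 74 is a Miller–Rabin witness and 1925 is composite.
Base 511: x_0 = 511^481 mod 1925 = 511. x_0 is neither 1 nor 1924, so continue squaring. x_1 = 511^2 mod 1925 = 1246. Reached i = s−1 = 1 without hitting −1: 511 is a Miller–Rabin witness and 1925 is composite.
Base 1387: x_0 = 1387^481 mod 1925 = 1387. x_0 is neither 1 nor 1924, so continue squaring. x_1 = 1387^2 mod 1925 = 694. Reached i = s−1 = 1 without hitting −1: 1387 is a Miller–Rabin witness and 1925 is composite.
The smallest witness among the given bases is 3.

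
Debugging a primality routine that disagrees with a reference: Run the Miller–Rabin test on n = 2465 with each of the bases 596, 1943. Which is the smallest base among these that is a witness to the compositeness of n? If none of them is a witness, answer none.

1943

n − 1 = 2464 = 2^5 · 77, so s = 5 and d = 77.
Base 596: x_0 = 596^77 mod 2465 = 1. x_0 = 1, so 596 is not a witness.
Base 1943: x_0 = 1943^77 mod 2465 = 1363. x_0 is neither 1 nor 2464, so continue squaring. x_1 = 1363^2 mod 2465 = 1624. x_2 = 1624^2 mod 2465 = 2291. x_3 = 2291^2 mod 2465 = 696. x_4 = 696^2 mod 2465 = 1276. Reached i = s−1 = 4 without hitting −1: 1943 is a Miller–Rabin witness and 2465 is composite.
The smallest witness among the given bases is 1943.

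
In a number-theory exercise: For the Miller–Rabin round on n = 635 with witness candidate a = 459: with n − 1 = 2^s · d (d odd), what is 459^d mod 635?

139

n − 1 = 634 = 2^1 · 317, so s = 1 and d = 317.
Repeated squaring mod 635: 459^1 ≡ 459, 459^2 ≡ 496, 459^4 ≡ 271, 459^8 ≡ 416, 459^16 ≡ 336, 459^32 ≡ 501, 459^64 ≡ 176, 459^128 ≡ 496, 459^256 ≡ 271.
317 = 256 + 32 + 16 + 8 + 4 + 1, so 459^317 ≡ 271·501·336·416·271·459 ≡ 139 (mod 635).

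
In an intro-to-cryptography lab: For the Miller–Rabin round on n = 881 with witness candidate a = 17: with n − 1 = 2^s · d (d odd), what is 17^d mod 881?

n − 1 = 880 = 2^4 · 55, so s = 4 and d = 55.
By repeated squaring, 17^55 ≡ 583 (mod 881).

583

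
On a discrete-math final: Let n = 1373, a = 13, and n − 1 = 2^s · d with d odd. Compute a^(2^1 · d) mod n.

1372

n − 1 = 1372 = 2^2 · 343, so s = 2 and d = 343.
x_0 = 13^343 mod 1373 = 668.
x_1 = 668^2 mod 1373 = 1372.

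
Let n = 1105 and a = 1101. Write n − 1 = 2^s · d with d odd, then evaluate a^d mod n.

n − 1 = 1104 = 2^4 · 69, so s = 4 and d = 69.
Repeated squaring mod 1105: 1101^1 ≡ 1101, 1101^2 ≡ 16, 1101^4 ≡ 256, 1101^8 ≡ 341, 1101^16 ≡ 256, 1101^32 ≡ 341, 1101^64 ≡ 256.
69 = 64 + 4 + 1, so 1101^69 ≡ 256·256·1101 ≡ 846 (mod 1105).

846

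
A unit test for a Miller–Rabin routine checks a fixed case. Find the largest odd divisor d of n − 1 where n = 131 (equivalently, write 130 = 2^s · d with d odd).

65

Halving: 130 → 65; 65 is odd.
So 130 = 2^1 · 65.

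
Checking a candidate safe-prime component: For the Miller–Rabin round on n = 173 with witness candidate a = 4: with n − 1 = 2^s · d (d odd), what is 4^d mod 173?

172

n − 1 = 172 = 2^2 · 43, so s = 2 and d = 43.
4^43 mod 173 = 172.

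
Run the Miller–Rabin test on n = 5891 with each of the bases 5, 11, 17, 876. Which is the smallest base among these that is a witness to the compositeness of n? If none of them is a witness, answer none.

n − 1 = 5890 = 2^1 · 2945, so s = 1 and d = 2945.
Base 5: x_0 = 5^2945 mod 5891 = 2609. x_0 ∉ {1, 5890} and s = 1, so 5 is a Miller–Rabin witness and 5891 is composite.
Base 11: x_0 = 11^2945 mod 5891 = 5735. x_0 ∉ {1, 5890} and s = 1, so 11 is a Miller–Rabin witness and 5891 is composite.
Base 17: x_0 = 17^2945 mod 5891 = 1201. x_0 ∉ {1, 5890} and s = 1, so 17 is a Miller–Rabin witness and 5891 is composite.
Base 876: x_0 = 876^2945 mod 5891 = 408. x_0 ∉ {1, 5890} and s = 1, so 876 is a Miller–Rabin witness and 5891 is composite.
The smallest witness among the given bases is 5.

5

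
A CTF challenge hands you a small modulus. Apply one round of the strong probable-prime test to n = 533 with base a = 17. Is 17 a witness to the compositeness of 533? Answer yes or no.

n − 1 = 532 = 2^2 · 133, so s = 2 and d = 133.
x_0 = 17^133 mod 533 = 186.
x_0 is neither 1 nor 532, so continue squaring.
x_1 = 186^2 mod 533 = 484.
Reached i = s−1 = 1 without hitting −1: 17 is a Miller–Rabin witness and 533 is composite.

yes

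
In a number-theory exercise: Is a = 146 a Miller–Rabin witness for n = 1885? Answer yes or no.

n − 1 = 1884 = 2^2 · 471, so s = 2 and d = 471.
x_0 = 146^471 mod 1885 = 1.
x_0 = 1, so 146 is not a witness.

no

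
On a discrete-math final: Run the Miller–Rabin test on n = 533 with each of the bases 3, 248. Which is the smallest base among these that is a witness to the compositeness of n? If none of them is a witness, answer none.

3

n − 1 = 532 = 2^2 · 133, so s = 2 and d = 133.
Base 3: x_0 = 3^133 mod 533 = 120. x_0 is neither 1 nor 532, so continue squaring. x_1 = 120^2 mod 533 = 9. Reached i = s−1 = 1 without hitting −1: 3 is a Miller–Rabin witness and 533 is composite.
Base 248: x_0 = 248^133 mod 533 = 443. x_0 is neither 1 nor 532, so continue squaring. x_1 = 443^2 mod 533 = 105. Reached i = s−1 = 1 without hitting −1: 248 is a Miller–Rabin witness and 533 is composite.
The smallest witness among the given bases is 3.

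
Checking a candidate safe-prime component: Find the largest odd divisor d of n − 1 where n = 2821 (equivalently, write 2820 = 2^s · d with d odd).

Halving: 2820 → 1410 → 705; 705 is odd.
So 2820 = 2^2 · 705.

705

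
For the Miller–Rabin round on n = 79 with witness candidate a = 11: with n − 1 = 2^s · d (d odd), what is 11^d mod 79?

1

n − 1 = 78 = 2^1 · 39, so s = 1 and d = 39.
By repeated squaring, 11^39 ≡ 1 (mod 79).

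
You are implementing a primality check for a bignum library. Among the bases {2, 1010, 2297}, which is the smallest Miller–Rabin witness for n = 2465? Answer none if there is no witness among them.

n − 1 = 2464 = 2^5 · 77, so s = 5 and d = 77.
Base 2: x_0 = 2^77 mod 2465 = 1902. x_0 is neither 1 nor 2464, so continue squaring. x_1 = 1902^2 mod 2465 = 1449. x_2 = 1449^2 mod 2465 = 1886. x_3 = 1886^2 mod 2465 = 1. x_3 = 1 but x_2 ≠ ±1, a nontrivial square root of 1 — 2 is a witness and 2465 is composite.
Base 1010: x_0 = 1010^77 mod 2465 = 465. x_0 is neither 1 nor 2464, so continue squaring. x_1 = 465^2 mod 2465 = 1770. x_2 = 1770^2 mod 2465 = 2350. x_3 = 2350^2 mod 2465 = 900. x_4 = 900^2 mod 2465 = 1480. Reached i = s−1 = 4 without hitting −1: 1010 is a Miller–Rabin witness and 2465 is composite.
Base 2297: x_0 = 2297^77 mod 2465 = 202. x_0 is neither 1 nor 2464, so continue squaring. x_1 = 202^2 mod 2465 = 1364. x_2 = 1364^2 mod 2465 = 1886. x_3 = 1886^2 mod 2465 = 1. x_3 = 1 but x_2 ≠ ±1, a nontrivial square root of 1 — 2297 is a witness and 2465 is composite.
The smallest witness among the given bases is 2.

2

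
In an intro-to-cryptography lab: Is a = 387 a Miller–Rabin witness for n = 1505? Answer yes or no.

yes

n − 1 = 1504 = 2^5 · 47, so s = 5 and d = 47.
x_0 = 387^47 mod 1505 = 473.
x_0 is neither 1 nor 1504, so continue squaring.
x_1 = 473^2 mod 1505 = 989.
x_2 = 989^2 mod 1505 = 1376.
x_3 = 1376^2 mod 1505 = 86.
x_4 = 86^2 mod 1505 = 1376.
Reached i = s−1 = 4 without hitting −1: 387 is a Miller–Rabin witness and 1505 is composite.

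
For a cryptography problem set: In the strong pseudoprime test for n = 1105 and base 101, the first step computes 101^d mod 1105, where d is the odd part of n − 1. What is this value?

n − 1 = 1104 = 2^4 · 69, so s = 4 and d = 69.
101^69 mod 1105 = 441.

441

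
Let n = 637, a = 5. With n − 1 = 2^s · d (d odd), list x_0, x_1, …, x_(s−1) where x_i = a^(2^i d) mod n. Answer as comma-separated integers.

307, 610

n − 1 = 636 = 2^2 · 159, so s = 2 and d = 159.
x_0 = 5^159 mod 637 = 307.
x_1 = 307^2 mod 637 = 610.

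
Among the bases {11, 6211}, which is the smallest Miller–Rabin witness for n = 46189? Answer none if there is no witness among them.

11

n − 1 = 46188 = 2^2 · 11547, so s = 2 and d = 11547.
Base 11: x_0 = 11^11547 mod 46189 = 25784. x_0 is neither 1 nor 46188, so continue squaring. x_1 = 25784^2 mod 46189 = 16379. Reached i = s−1 = 1 without hitting −1: 11 is a Miller–Rabin witness and 46189 is composite.
Base 6211: x_0 = 6211^11547 mod 46189 = 10698. x_0 is neither 1 nor 46188, so continue squaring. x_1 = 10698^2 mod 46189 = 37051. Reached i = s−1 = 1 without hitting −1: 6211 is a Miller–Rabin witness and 46189 is composite.
The smallest witness among the given bases is 11.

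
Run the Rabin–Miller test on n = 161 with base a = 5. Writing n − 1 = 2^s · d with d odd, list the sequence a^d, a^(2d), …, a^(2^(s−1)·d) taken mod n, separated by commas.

n − 1 = 160 = 2^5 · 5, so s = 5 and d = 5.
x_0 = 5^5 mod 161 = 66.
x_1 = 66^2 mod 161 = 9.
x_2 = 9^2 mod 161 = 81.
x_3 = 81^2 mod 161 = 121.
x_4 = 121^2 mod 161 = 151.

66, 9, 81, 121, 151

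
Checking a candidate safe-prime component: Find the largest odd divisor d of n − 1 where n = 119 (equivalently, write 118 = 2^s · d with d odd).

Halving: 118 → 59; 59 is odd.
So 118 = 2^1 · 59.

59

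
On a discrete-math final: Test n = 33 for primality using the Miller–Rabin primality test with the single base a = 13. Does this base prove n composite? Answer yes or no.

n − 1 = 32 = 2^5 · 1, so s = 5 and d = 1.
x_0 = 13^1 mod 33 = 13.
x_0 is neither 1 nor 32, so continue squaring.
x_1 = 13^2 mod 33 = 4.
x_2 = 4^2 mod 33 = 16.
x_3 = 16^2 mod 33 = 25.
x_4 = 25^2 mod 33 = 31.
Reached i = s−1 = 4 without hitting −1: 13 is a Miller–Rabin witness and 33 is composite.

yes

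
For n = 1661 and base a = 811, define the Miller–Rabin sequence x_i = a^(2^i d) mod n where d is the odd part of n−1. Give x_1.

n − 1 = 1660 = 2^2 · 415, so s = 2 and d = 415.
x_0 = 811^415 mod 1661 = 890.
x_1 = 890^2 mod 1661 = 1464.

1464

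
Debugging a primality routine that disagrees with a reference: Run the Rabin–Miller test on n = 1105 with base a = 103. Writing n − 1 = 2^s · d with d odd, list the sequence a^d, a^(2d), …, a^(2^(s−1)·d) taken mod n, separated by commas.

103, 664, 1, 1

n − 1 = 1104 = 2^4 · 69, so s = 4 and d = 69.
x_0 = 103^69 mod 1105 = 103.
x_1 = 103^2 mod 1105 = 664.
x_2 = 664^2 mod 1105 = 1.
x_3 = 1^2 mod 1105 = 1.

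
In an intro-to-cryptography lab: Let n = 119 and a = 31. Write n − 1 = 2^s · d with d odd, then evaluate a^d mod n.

61

n − 1 = 118 = 2^1 · 59, so s = 1 and d = 59.
Repeated squaring mod 119: 31^1 ≡ 31, 31^2 ≡ 9, 31^4 ≡ 81, 31^8 ≡ 16, 31^16 ≡ 18, 31^32 ≡ 86.
59 = 32 + 16 + 8 + 2 + 1, so 31^59 ≡ 86·18·16·9·31 ≡ 61 (mod 119).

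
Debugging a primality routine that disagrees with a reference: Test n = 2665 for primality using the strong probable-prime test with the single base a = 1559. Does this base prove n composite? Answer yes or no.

yes

n − 1 = 2664 = 2^3 · 333, so s = 3 and d = 333.
x_0 = 1559^333 mod 2665 = 1559.
x_0 is neither 1 nor 2664, so continue squaring.
x_1 = 1559^2 mod 2665 = 1.
x_1 = 1 but x_0 ≠ ±1, a nontrivial square root of 1 — 1559 is a witness and 2665 is composite.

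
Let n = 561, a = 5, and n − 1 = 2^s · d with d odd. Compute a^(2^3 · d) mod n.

67

n − 1 = 560 = 2^4 · 35, so s = 4 and d = 35.
x_0 = 5^35 mod 561 = 23.
x_1 = 23^2 mod 561 = 529.
x_2 = 529^2 mod 561 = 463.
x_3 = 463^2 mod 561 = 67.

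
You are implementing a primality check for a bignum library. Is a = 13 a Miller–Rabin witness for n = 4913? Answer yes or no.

n − 1 = 4912 = 2^4 · 307, so s = 4 and d = 307.
x_0 = 13^307 mod 4913 = 4033.
x_0 is neither 1 nor 4912, so continue squaring.
x_1 = 4033^2 mod 4913 = 3059.
x_2 = 3059^2 mod 4913 = 3129.
x_3 = 3129^2 mod 4913 = 3945.
Reached i = s−1 = 3 without hitting −1: 13 is a Miller–Rabin witness and 4913 is composite.

yes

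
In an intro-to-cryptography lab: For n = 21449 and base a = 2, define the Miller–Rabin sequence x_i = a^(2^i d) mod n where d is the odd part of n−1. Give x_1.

n − 1 = 21448 = 2^3 · 2681, so s = 3 and d = 2681.
x_0 = 2^2681 mod 21449 = 7198.
x_1 = 7198^2 mod 21449 = 11869.

11869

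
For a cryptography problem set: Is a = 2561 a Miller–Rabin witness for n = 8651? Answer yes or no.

n − 1 = 8650 = 2^1 · 4325, so s = 1 and d = 4325.
By repeated squaring, 2561^4325 ≡ 2774 (mod 8651).
x_0 = 2561^4325 mod 8651 = 2774.
x_0 ∉ {1, 8650} and s = 1, so 2561 is a Miller–Rabin witness and 8651 is composite.

yes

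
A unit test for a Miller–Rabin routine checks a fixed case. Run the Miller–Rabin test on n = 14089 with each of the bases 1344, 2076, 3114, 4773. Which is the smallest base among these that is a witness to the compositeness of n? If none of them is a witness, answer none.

n − 1 = 14088 = 2^3 · 1761, so s = 3 and d = 1761.
Base 1344: x_0 = 1344^1761 mod 14089 = 13308. x_0 is neither 1 nor 14088, so continue squaring. x_1 = 13308^2 mod 14089 = 4134. x_2 = 4134^2 mod 14089 = 14088. x_2 ≡ −1, so 1344 is not a witness.
Base 2076: x_0 = 2076^1761 mod 14089 = 9352. x_0 is neither 1 nor 14088, so continue squaring. x_1 = 9352^2 mod 14089 = 9481. x_2 = 9481^2 mod 14089 = 1541. Reached i = s−1 = 2 without hitting −1: 2076 is a Miller–Rabin witness and 14089 is composite.
Base 3114: x_0 = 3114^1761 mod 14089 = 13018. x_0 is neither 1 nor 14088, so continue squaring. x_1 = 13018^2 mod 14089 = 5832. x_2 = 5832^2 mod 14089 = 1378. Reached i = s−1 = 2 without hitting −1: 3114 is a Miller–Rabin witness and 14089 is composite.
Base 4773: x_0 = 4773^1761 mod 14089 = 13439. x_0 is neither 1 nor 14088, so continue squaring. x_1 = 13439^2 mod 14089 = 13919. x_2 = 13919^2 mod 14089 = 722. Reached i = s−1 = 2 without hitting −1: 4773 is a Miller–Rabin witness and 14089 is composite.
The smallest witness among the given bases is 2076.

2076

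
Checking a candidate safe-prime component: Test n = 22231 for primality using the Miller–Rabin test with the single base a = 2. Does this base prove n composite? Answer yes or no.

yes

n − 1 = 22230 = 2^1 · 11115, so s = 1 and d = 11115.
x_0 = 2^11115 mod 22231 = 14728.
x_0 ∉ {1, 22230} and s = 1, so 2 is a Miller–Rabin witness and 22231 is composite.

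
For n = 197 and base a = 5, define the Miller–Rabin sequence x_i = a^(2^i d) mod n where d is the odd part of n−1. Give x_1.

n − 1 = 196 = 2^2 · 49, so s = 2 and d = 49.
x_0 = 5^49 mod 197 = 183.
x_1 = 183^2 mod 197 = 196.

196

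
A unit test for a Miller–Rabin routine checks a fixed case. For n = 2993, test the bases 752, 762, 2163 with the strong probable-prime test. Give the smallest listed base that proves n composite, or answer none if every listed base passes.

762

n − 1 = 2992 = 2^4 · 187, so s = 4 and d = 187.
Base 752: x_0 = 752^187 mod 2993 = 1596. x_0 is neither 1 nor 2992, so continue squaring. x_1 = 1596^2 mod 2993 = 173. x_2 = 173^2 mod 2993 = 2992. x_2 ≡ −1, so 752 is not a witness.
Base 762: x_0 = 762^187 mod 2993 = 2227. x_0 is neither 1 nor 2992, so continue squaring. x_1 = 2227^2 mod 2993 = 128. x_2 = 128^2 mod 2993 = 1419. x_3 = 1419^2 mod 2993 = 2265. Reached i = s−1 = 3 without hitting −1: 762 is a Miller–Rabin witness and 2993 is composite.
Base 2163: x_0 = 2163^187 mod 2993 = 392. x_0 is neither 1 nor 2992, so continue squaring. x_1 = 392^2 mod 2993 = 1021. x_2 = 1021^2 mod 2993 = 877. x_3 = 877^2 mod 2993 = 2921. Reached i = s−1 = 3 without hitting −1: 2163 is a Miller–Rabin witness and 2993 is composite.
The smallest witness among the given bases is 762.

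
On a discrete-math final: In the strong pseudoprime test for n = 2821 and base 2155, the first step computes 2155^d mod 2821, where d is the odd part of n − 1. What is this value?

n − 1 = 2820 = 2^2 · 705, so s = 2 and d = 705.
Repeated squaring mod 2821: 2155^1 ≡ 2155, 2155^2 ≡ 659, 2155^4 ≡ 2668, 2155^8 ≡ 841, 2155^16 ≡ 2031, 2155^32 ≡ 659, 2155^64 ≡ 2668, 2155^128 ≡ 841, 2155^256 ≡ 2031, 2155^512 ≡ 659.
705 = 512 + 128 + 64 + 1, so 2155^705 ≡ 659·841·2668·2155 ≡ 2729 (mod 2821).

2729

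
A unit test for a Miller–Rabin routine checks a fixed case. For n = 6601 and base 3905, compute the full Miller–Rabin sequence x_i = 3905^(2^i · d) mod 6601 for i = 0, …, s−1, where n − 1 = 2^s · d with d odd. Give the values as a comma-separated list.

n − 1 = 6600 = 2^3 · 825, so s = 3 and d = 825.
x_0 = 3905^825 mod 6601 = 944.
x_1 = 944^2 mod 6601 = 1.
x_2 = 1^2 mod 6601 = 1.

944, 1, 1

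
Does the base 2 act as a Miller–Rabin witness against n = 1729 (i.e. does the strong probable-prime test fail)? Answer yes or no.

n − 1 = 1728 = 2^6 · 27, so s = 6 and d = 27.
Repeated squaring mod 1729: 2^1 ≡ 2, 2^2 ≡ 4, 2^4 ≡ 16, 2^8 ≡ 256, 2^16 ≡ 1563.
27 = 16 + 8 + 2 + 1, so 2^27 ≡ 1563·256·4·2 ≡ 645 (mod 1729).
x_0 = 2^27 mod 1729 = 645.
x_0 is neither 1 nor 1728, so continue squaring.
x_1 = 645^2 mod 1729 = 1065.
x_2 = 1065^2 mod 1729 = 1.
x_2 = 1 but x_1 ≠ ±1, a nontrivial square root of 1 — 2 is a witness and 1729 is composite.

yes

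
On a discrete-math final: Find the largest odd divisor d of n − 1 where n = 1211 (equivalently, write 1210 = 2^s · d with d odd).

605

Halving: 1210 → 605; 605 is odd.
So 1210 = 2^1 · 605.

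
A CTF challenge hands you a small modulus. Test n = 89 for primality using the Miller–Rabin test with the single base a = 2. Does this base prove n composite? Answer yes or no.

n − 1 = 88 = 2^3 · 11, so s = 3 and d = 11.
Repeated squaring mod 89: 2^1 ≡ 2, 2^2 ≡ 4, 2^4 ≡ 16, 2^8 ≡ 78.
11 = 8 + 2 + 1, so 2^11 ≡ 78·4·2 ≡ 1 (mod 89).
x_0 = 2^11 mod 89 = 1.
x_0 = 1, so 2 is not a witness.

no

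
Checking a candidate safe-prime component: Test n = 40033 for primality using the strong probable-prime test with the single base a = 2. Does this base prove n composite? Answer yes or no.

n − 1 = 40032 = 2^5 · 1251, so s = 5 and d = 1251.
x_0 = 2^1251 mod 40033 = 7428.
x_0 is neither 1 nor 40032, so continue squaring.
x_1 = 7428^2 mod 40033 = 9710.
x_2 = 9710^2 mod 40033 = 6385.
x_3 = 6385^2 mod 40033 = 14631.
x_4 = 14631^2 mod 40033 = 9710.
Reached i = s−1 = 4 without hitting −1: 2 is a Miller–Rabin witness and 40033 is composite.

yes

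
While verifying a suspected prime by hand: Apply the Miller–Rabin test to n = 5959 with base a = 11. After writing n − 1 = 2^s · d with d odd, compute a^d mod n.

4787

n − 1 = 5958 = 2^1 · 2979, so s = 1 and d = 2979.
By repeated squaring, 11^2979 ≡ 4787 (mod 5959).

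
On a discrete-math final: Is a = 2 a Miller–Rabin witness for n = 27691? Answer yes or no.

n − 1 = 27690 = 2^1 · 13845, so s = 1 and d = 13845.
Repeated squaring mod 27691: 2^1 ≡ 2, 2^2 ≡ 4, 2^4 ≡ 16, 2^8 ≡ 256, 2^16 ≡ 10154, 2^32 ≡ 10123, 2^64 ≡ 18429, 2^128 ≡ 25617, 2^256 ≡ 9371, 2^512 ≡ 7480, 2^1024 ≡ 14580, 2^2048 ≡ 20284, 2^4096 ≡ 7778, 2^8192 ≡ 20140.
13845 = 8192 + 4096 + 1024 + 512 + 16 + 4 + 1, so 2^13845 ≡ 20140·7778·14580·7480·10154·16·2 ≡ 27690 (mod 27691).
x_0 = 2^13845 mod 27691 = 27690.
x_0 = 27690 ≡ −1, so 2 is not a witness.

no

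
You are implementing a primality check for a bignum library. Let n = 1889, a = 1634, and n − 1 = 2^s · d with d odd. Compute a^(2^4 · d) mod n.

n − 1 = 1888 = 2^5 · 59, so s = 5 and d = 59.
Repeated squaring mod 1889: 1634^1 ≡ 1634, 1634^2 ≡ 799, 1634^4 ≡ 1808, 1634^8 ≡ 894, 1634^16 ≡ 189, 1634^32 ≡ 1719.
59 = 32 + 16 + 8 + 2 + 1, so 1634^59 ≡ 1719·189·894·799·1634 ≡ 1595 (mod 1889).
x_0 = 1595.
x_1 = 1595^2 mod 1889 = 1431.
x_2 = 1431^2 mod 1889 = 85.
x_3 = 85^2 mod 1889 = 1558.
x_4 = 1558^2 mod 1889 = 1888.

1888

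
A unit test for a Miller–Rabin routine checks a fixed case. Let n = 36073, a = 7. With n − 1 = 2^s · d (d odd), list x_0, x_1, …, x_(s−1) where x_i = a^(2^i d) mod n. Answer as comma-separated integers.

34730, 36072, 1

n − 1 = 36072 = 2^3 · 4509, so s = 3 and d = 4509.
x_0 = 7^4509 mod 36073 = 34730.
x_1 = 34730^2 mod 36073 = 36072.
x_2 = 36072^2 mod 36073 = 1.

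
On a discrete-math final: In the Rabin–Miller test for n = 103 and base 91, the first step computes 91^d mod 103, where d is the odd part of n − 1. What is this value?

n − 1 = 102 = 2^1 · 51, so s = 1 and d = 51.
Repeated squaring mod 103: 91^1 ≡ 91, 91^2 ≡ 41, 91^4 ≡ 33, 91^8 ≡ 59, 91^16 ≡ 82, 91^32 ≡ 29.
51 = 32 + 16 + 2 + 1, so 91^51 ≡ 29·82·41·91 ≡ 1 (mod 103).

1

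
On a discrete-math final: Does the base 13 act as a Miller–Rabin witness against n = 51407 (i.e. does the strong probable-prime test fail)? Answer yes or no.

no

n − 1 = 51406 = 2^1 · 25703, so s = 1 and d = 25703.
x_0 = 13^25703 mod 51407 = 51406.
x_0 = 51406 ≡ −1, so 13 is not a witness.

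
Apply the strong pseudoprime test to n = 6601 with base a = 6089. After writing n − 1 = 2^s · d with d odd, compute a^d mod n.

n − 1 = 6600 = 2^3 · 825, so s = 3 and d = 825.
6089^825 mod 6601 = 3863.

3863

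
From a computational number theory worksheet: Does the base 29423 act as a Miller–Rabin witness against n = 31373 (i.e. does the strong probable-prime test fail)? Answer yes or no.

n − 1 = 31372 = 2^2 · 7843, so s = 2 and d = 7843.
x_0 = 29423^7843 mod 31373 = 2986.
x_0 is neither 1 nor 31372, so continue squaring.
x_1 = 2986^2 mod 31373 = 6264.
Reached i = s−1 = 1 without hitting −1: 29423 is a Miller–Rabin witness and 31373 is composite.

yes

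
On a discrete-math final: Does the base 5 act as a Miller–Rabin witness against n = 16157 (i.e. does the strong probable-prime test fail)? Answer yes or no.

yes

n − 1 = 16156 = 2^2 · 4039, so s = 2 and d = 4039.
x_0 = 5^4039 mod 16157 = 2099.
x_0 is neither 1 nor 16156, so continue squaring.
x_1 = 2099^2 mod 16157 = 11097.
Reached i = s−1 = 1 without hitting −1: 5 is a Miller–Rabin witness and 16157 is composite.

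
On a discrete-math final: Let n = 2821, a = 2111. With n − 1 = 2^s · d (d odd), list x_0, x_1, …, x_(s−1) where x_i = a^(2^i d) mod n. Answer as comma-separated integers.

n − 1 = 2820 = 2^2 · 705, so s = 2 and d = 705.
x_0 = 2111^705 mod 2821 = 2696.
x_1 = 2696^2 mod 2821 = 1520.

2696, 1520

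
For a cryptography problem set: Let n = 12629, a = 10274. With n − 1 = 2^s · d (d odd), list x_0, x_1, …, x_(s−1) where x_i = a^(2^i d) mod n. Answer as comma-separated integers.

5500, 3545

n − 1 = 12628 = 2^2 · 3157, so s = 2 and d = 3157.
x_0 = 10274^3157 mod 12629 = 5500.
x_1 = 5500^2 mod 12629 = 3545.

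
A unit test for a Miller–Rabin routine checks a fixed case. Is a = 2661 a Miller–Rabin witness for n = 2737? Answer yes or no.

yes

n − 1 = 2736 = 2^4 · 171, so s = 4 and d = 171.
Repeated squaring mod 2737: 2661^1 ≡ 2661, 2661^2 ≡ 302, 2661^4 ≡ 883, 2661^8 ≡ 2381, 2661^16 ≡ 834, 2661^32 ≡ 358, 2661^64 ≡ 2262, 2661^128 ≡ 1191.
171 = 128 + 32 + 8 + 2 + 1, so 2661^171 ≡ 1191·358·2381·302·2661 ≡ 372 (mod 2737).
x_0 = 2661^171 mod 2737 = 372.
x_0 is neither 1 nor 2736, so continue squaring.
x_1 = 372^2 mod 2737 = 1534.
x_2 = 1534^2 mod 2737 = 2073.
x_3 = 2073^2 mod 2737 = 239.
Reached i = s−1 = 3 without hitting −1: 2661 is a Miller–Rabin witness and 2737 is composite.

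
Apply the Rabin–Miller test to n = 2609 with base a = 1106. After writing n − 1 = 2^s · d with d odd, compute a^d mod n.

n − 1 = 2608 = 2^4 · 163, so s = 4 and d = 163.
1106^163 mod 2609 = 460.

460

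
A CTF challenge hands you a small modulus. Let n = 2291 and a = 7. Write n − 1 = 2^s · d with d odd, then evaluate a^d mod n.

n − 1 = 2290 = 2^1 · 1145, so s = 1 and d = 1145.
7^1145 mod 2291 = 951.

951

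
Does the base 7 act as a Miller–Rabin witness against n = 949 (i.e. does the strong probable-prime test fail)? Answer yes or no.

n − 1 = 948 = 2^2 · 237, so s = 2 and d = 237.
x_0 = 7^237 mod 949 = 866.
x_0 is neither 1 nor 948, so continue squaring.
x_1 = 866^2 mod 949 = 246.
Reached i = s−1 = 1 without hitting −1: 7 is a Miller–Rabin witness and 949 is composite.

yes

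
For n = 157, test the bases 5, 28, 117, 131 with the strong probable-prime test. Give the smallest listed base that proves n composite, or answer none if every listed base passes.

n − 1 = 156 = 2^2 · 39, so s = 2 and d = 39.
Base 5: x_0 = 5^39 mod 157 = 129. x_0 is neither 1 nor 156, so continue squaring. x_1 = 129^2 mod 157 = 156. x_1 ≡ −1, so 5 is not a witness.
Base 28: x_0 = 28^39 mod 157 = 129. x_0 is neither 1 nor 156, so continue squaring. x_1 = 129^2 mod 157 = 156. x_1 ≡ −1, so 28 is not a witness.
Base 117: x_0 = 117^39 mod 157 = 156. x_0 = 156 ≡ −1, so 117 is not a witness.
Base 131: x_0 = 131^39 mod 157 = 129. x_0 is neither 1 nor 156, so continue squaring. x_1 = 129^2 mod 157 = 156. x_1 ≡ −1, so 131 is not a witness.
No listed base is a witness for 157.

none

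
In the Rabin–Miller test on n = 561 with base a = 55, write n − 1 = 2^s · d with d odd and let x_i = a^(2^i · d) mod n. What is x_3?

n − 1 = 560 = 2^4 · 35, so s = 4 and d = 35.
x_0 = 55^35 mod 561 = 319.
x_1 = 319^2 mod 561 = 220.
x_2 = 220^2 mod 561 = 154.
x_3 = 154^2 mod 561 = 154.

154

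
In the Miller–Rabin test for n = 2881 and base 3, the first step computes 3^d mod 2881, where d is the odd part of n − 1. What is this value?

n − 1 = 2880 = 2^6 · 45, so s = 6 and d = 45.
Repeated squaring mod 2881: 3^1 ≡ 3, 3^2 ≡ 9, 3^4 ≡ 81, 3^8 ≡ 799, 3^16 ≡ 1700, 3^32 ≡ 357.
45 = 32 + 8 + 4 + 1, so 3^45 ≡ 357·799·81·3 ≡ 70 (mod 2881).

70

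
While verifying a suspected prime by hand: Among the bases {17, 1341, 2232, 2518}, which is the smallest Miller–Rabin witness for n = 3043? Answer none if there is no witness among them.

n − 1 = 3042 = 2^1 · 1521, so s = 1 and d = 1521.
Base 17: x_0 = 17^1521 mod 3043 = 2499. x_0 ∉ {1, 3042} and s = 1, so 17 is a Miller–Rabin witness and 3043 is composite.
Base 1341: x_0 = 1341^1521 mod 3043 = 678. x_0 ∉ {1, 3042} and s = 1, so 1341 is a Miller–Rabin witness and 3043 is composite.
Base 2232: x_0 = 2232^1521 mod 3043 = 668. x_0 ∉ {1, 3042} and s = 1, so 2232 is a Miller–Rabin witness and 3043 is composite.
Base 2518: x_0 = 2518^1521 mod 3043 = 784. x_0 ∉ {1, 3042} and s = 1, so 2518 is a Miller–Rabin witness and 3043 is composite.
The smallest witness among the given bases is 17.

17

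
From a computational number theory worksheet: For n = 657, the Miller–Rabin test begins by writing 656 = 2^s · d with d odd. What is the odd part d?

41

Halving: 656 → 328 → 164 → 82 → 41; 41 is odd.
So 656 = 2^4 · 41.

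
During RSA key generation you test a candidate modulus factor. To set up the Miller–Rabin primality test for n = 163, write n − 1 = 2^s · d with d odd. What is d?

81

Halving: 162 → 81; 81 is odd.
So 162 = 2^1 · 81.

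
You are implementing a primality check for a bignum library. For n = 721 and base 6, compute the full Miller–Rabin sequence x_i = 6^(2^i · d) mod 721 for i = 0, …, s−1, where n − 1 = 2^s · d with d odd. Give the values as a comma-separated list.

n − 1 = 720 = 2^4 · 45, so s = 4 and d = 45.
x_0 = 6^45 mod 721 = 69.
x_1 = 69^2 mod 721 = 435.
x_2 = 435^2 mod 721 = 323.
x_3 = 323^2 mod 721 = 505.

69, 435, 323, 505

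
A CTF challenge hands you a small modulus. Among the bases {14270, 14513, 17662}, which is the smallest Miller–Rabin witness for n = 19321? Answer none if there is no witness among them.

14513

n − 1 = 19320 = 2^3 · 2415, so s = 3 and d = 2415.
Base 14270: x_0 = 14270^2415 mod 19321 = 19320. x_0 = 19320 ≡ −1, so 14270 is not a witness.
Base 14513: x_0 = 14513^2415 mod 19321 = 9731. x_0 is neither 1 nor 19320, so continue squaring. x_1 = 9731^2 mod 19321 = 140. x_2 = 140^2 mod 19321 = 279. Reached i = s−1 = 2 without hitting −1: 14513 is a Miller–Rabin witness and 19321 is composite.
Base 17662: x_0 = 17662^2415 mod 19321 = 3198. x_0 is neither 1 nor 19320, so continue squaring. x_1 = 3198^2 mod 19321 = 6395. x_2 = 6395^2 mod 19321 = 12789. Reached i = s−1 = 2 without hitting −1: 17662 is a Miller–Rabin witness and 19321 is composite.
The smallest witness among the given bases is 14513.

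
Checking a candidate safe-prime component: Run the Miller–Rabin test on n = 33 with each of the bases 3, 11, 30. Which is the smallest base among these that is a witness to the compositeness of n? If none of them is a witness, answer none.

n − 1 = 32 = 2^5 · 1, so s = 5 and d = 1.
Base 3: x_0 = 3^1 mod 33 = 3. x_0 is neither 1 nor 32, so continue squaring. x_1 = 3^2 mod 33 = 9. x_2 = 9^2 mod 33 = 15. x_3 = 15^2 mod 33 = 27. x_4 = 27^2 mod 33 = 3. Reached i = s−1 = 4 without hitting −1: 3 is a Miller–Rabin witness and 33 is composite.
Base 11: x_0 = 11^1 mod 33 = 11. x_0 is neither 1 nor 32, so continue squaring. x_1 = 11^2 mod 33 = 22. x_2 = 22^2 mod 33 = 22. x_3 = 22^2 mod 33 = 22. x_4 = 22^2 mod 33 = 22. Reached i = s−1 = 4 without hitting −1: 11 is a Miller–Rabin witness and 33 is composite.
Base 30: x_0 = 30^1 mod 33 = 30. x_0 is neither 1 nor 32, so continue squaring. x_1 = 30^2 mod 33 = 9. x_2 = 9^2 mod 33 = 15. x_3 = 15^2 mod 33 = 27. x_4 = 27^2 mod 33 = 3. Reached i = s−1 = 4 without hitting −1: 30 is a Miller–Rabin witness and 33 is composite.
The smallest witness among the given bases is 3.

3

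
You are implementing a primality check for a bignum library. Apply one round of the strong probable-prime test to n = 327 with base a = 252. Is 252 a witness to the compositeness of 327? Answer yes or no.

yes

n − 1 = 326 = 2^1 · 163, so s = 1 and d = 163.
Repeated squaring mod 327: 252^1 ≡ 252, 252^2 ≡ 66, 252^4 ≡ 105, 252^8 ≡ 234, 252^16 ≡ 147, 252^32 ≡ 27, 252^64 ≡ 75, 252^128 ≡ 66.
163 = 128 + 32 + 2 + 1, so 252^163 ≡ 66·27·66·252 ≡ 252 (mod 327).
x_0 = 252^163 mod 327 = 252.
x_0 ∉ {1, 326} and s = 1, so 252 is a Miller–Rabin witness and 327 is composite.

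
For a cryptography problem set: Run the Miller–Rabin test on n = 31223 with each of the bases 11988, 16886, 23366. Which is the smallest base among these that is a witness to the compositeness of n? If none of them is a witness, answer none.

none

n − 1 = 31222 = 2^1 · 15611, so s = 1 and d = 15611.
Base 11988: x_0 = 11988^15611 mod 31223 = 31222. x_0 = 31222 ≡ −1, so 11988 is not a witness.
Base 16886: x_0 = 16886^15611 mod 31223 = 1. x_0 = 1, so 16886 is not a witness.
Base 23366: x_0 = 23366^15611 mod 31223 = 31222. x_0 = 31222 ≡ −1, so 23366 is not a witness.
No listed base is a witness for 31223.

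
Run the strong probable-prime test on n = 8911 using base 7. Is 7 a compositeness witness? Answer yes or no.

yes

n − 1 = 8910 = 2^1 · 4455, so s = 1 and d = 4455.
Repeated squaring mod 8911: 7^1 ≡ 7, 7^2 ≡ 49, 7^4 ≡ 2401, 7^8 ≡ 8295, 7^16 ≡ 5194, 7^32 ≡ 4039, 7^64 ≡ 6391, 7^128 ≡ 5768, 7^256 ≡ 5061, 7^512 ≡ 3507, 7^1024 ≡ 1869, 7^2048 ≡ 49, 7^4096 ≡ 2401.
4455 = 4096 + 256 + 64 + 32 + 4 + 2 + 1, so 7^4455 ≡ 2401·5061·6391·4039·2401·49·7 ≡ 1540 (mod 8911).
x_0 = 7^4455 mod 8911 = 1540.
x_0 ∉ {1, 8910} and s = 1, so 7 is a Miller–Rabin witness and 8911 is composite.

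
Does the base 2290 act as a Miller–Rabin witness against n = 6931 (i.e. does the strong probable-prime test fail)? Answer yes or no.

n − 1 = 6930 = 2^1 · 3465, so s = 1 and d = 3465.
Repeated squaring mod 6931: 2290^1 ≡ 2290, 2290^2 ≡ 4264, 2290^4 ≡ 1683, 2290^8 ≡ 4641, 2290^16 ≡ 4264, 2290^32 ≡ 1683, 2290^64 ≡ 4641, 2290^128 ≡ 4264, 2290^256 ≡ 1683, 2290^512 ≡ 4641, 2290^1024 ≡ 4264, 2290^2048 ≡ 1683.
3465 = 2048 + 1024 + 256 + 128 + 8 + 1, so 2290^3465 ≡ 1683·4264·1683·4264·4641·2290 ≡ 6930 (mod 6931).
x_0 = 2290^3465 mod 6931 = 6930.
x_0 = 6930 ≡ −1, so 2290 is not a witness.

no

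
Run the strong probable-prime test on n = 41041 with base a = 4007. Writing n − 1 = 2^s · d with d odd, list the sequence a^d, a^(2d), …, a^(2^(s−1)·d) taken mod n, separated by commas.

24597, 27028, 24025, 1

n − 1 = 41040 = 2^4 · 2565, so s = 4 and d = 2565.
x_0 = 4007^2565 mod 41041 = 24597.
x_1 = 24597^2 mod 41041 = 27028.
x_2 = 27028^2 mod 41041 = 24025.
x_3 = 24025^2 mod 41041 = 1.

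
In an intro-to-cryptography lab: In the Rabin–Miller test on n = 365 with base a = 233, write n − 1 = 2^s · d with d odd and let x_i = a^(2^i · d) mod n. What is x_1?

169

n − 1 = 364 = 2^2 · 91, so s = 2 and d = 91.
x_0 = 233^91 mod 365 = 232.
x_1 = 232^2 mod 365 = 169.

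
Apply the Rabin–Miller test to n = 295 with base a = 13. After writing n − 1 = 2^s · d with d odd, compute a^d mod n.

67

n − 1 = 294 = 2^1 · 147, so s = 1 and d = 147.
13^147 mod 295 = 67.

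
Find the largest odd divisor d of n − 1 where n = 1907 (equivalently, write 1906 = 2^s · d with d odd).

Halving: 1906 → 953; 953 is odd.
So 1906 = 2^1 · 953.

953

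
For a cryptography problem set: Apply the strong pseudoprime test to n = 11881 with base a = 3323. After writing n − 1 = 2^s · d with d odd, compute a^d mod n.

621

n − 1 = 11880 = 2^3 · 1485, so s = 3 and d = 1485.
Repeated squaring mod 11881: 3323^1 ≡ 3323, 3323^2 ≡ 4880, 3323^4 ≡ 4876, 3323^8 ≡ 1495, 3323^16 ≡ 1397, 3323^32 ≡ 3125, 3323^64 ≡ 11324, 3323^128 ≡ 1343, 3323^256 ≡ 9618, 3323^512 ≡ 458, 3323^1024 ≡ 7787.
1485 = 1024 + 256 + 128 + 64 + 8 + 4 + 1, so 3323^1485 ≡ 7787·9618·1343·11324·1495·4876·3323 ≡ 621 (mod 11881).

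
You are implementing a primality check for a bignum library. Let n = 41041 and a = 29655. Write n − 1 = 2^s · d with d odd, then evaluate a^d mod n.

24562

n − 1 = 41040 = 2^4 · 2565, so s = 4 and d = 2565.
29655^2565 mod 41041 = 24562.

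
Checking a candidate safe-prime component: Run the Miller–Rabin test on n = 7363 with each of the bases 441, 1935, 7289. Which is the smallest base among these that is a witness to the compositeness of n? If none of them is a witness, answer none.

n − 1 = 7362 = 2^1 · 3681, so s = 1 and d = 3681.
Base 441: x_0 = 441^3681 mod 7363 = 1. x_0 = 1, so 441 is not a witness.
Base 1935: x_0 = 1935^3681 mod 7363 = 1257. x_0 ∉ {1, 7362} and s = 1, so 1935 is a Miller–Rabin witness and 7363 is composite.
Base 7289: x_0 = 7289^3681 mod 7363 = 6031. x_0 ∉ {1, 7362} and s = 1, so 7289 is a Miller–Rabin witness and 7363 is composite.
The smallest witness among the given bases is 1935.

1935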